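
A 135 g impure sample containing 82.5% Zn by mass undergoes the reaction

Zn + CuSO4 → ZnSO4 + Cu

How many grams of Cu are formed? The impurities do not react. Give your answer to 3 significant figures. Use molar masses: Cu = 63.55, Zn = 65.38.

108 g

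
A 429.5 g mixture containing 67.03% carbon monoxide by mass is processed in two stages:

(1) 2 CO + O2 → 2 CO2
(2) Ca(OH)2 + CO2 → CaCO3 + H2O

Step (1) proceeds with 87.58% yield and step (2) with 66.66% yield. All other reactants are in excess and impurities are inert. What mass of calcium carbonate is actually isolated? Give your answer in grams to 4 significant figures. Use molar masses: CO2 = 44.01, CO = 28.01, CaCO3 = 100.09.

Pure CO = 429.5 × 0.6703 = 287.89 g.
n(CO) = 287.89 / 28.01 = 10.278 mol.
Step 1 (CO:CO2 = 2:2): theoretical n(CO2) = 10.278 mol; at 87.58% yield, n(CO2) = 9.0017 mol.
Step 2 (CO2:CaCO3 = 1:1): theoretical n(CaCO3) = 9.0017 mol, so theoretical mass = 9.0017 × 100.09 = 900.98 g.
At 66.66% yield, actual mass of CaCO3 = 900.98 × 0.6666 = 600.59 g.

600.6 g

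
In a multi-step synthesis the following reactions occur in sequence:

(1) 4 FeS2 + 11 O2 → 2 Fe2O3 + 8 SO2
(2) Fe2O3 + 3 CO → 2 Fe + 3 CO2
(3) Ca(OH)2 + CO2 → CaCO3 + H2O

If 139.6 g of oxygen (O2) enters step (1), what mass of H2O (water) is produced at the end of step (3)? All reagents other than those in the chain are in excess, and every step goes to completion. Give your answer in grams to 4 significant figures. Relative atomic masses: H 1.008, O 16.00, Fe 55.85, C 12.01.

42.87 g

M(O2) = 2(16.00) = 32.00 g/mol.
M(H2O) = 2(1.008) + 16.00 = 18.016 g/mol.
n(O2) = 139.6 / 32.00 = 4.3625 mol.
Reaction (1): O2→Fe2O3 ratio 11:2 ⇒ n(Fe2O3) = 0.79318 mol.
Reaction (2): Fe2O3→CO2 ratio 1:3 ⇒ n(CO2) = 2.3795 mol.
Reaction (3): CO2→H2O ratio 1:1 ⇒ n(H2O) = 2.3795 mol.
Mass of H2O = 2.3795 × 18.016 = 42.870 g.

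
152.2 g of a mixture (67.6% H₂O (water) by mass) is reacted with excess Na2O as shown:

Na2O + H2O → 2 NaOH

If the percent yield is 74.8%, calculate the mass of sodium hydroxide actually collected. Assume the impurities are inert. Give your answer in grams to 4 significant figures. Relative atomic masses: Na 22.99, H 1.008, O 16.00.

341.7 g

Pure H2O available = 152.2 g × 0.676 = 102.89 g.
M(H2O) = 2(1.008) + 16.00 = 18.016 g/mol.
M(NaOH) = 22.99 + 16.00 + 1.008 = 39.998 g/mol.
n(H2O) = 102.89 g / 18.016 g/mol = 5.7109 mol.
From the equation the H2O:NaOH mole ratio is 1:2, so n(NaOH) = 5.7109 × 2/1 = 11.422 mol.
Mass of NaOH = 11.422 mol × 39.998 g/mol = 456.85 g.
Actual mass collected = 456.85 g × 0.748 = 341.72 g.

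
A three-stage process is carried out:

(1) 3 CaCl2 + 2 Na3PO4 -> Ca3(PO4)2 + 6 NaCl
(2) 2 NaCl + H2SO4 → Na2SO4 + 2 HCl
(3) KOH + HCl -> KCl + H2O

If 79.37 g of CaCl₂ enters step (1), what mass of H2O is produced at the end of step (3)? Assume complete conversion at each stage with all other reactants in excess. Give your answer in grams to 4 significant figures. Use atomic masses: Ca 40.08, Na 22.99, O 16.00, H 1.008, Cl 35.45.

M(CaCl2) = 40.08 + 2(35.45) = 110.98 g/mol.
M(H2O) = 2(1.008) + 16.00 = 18.016 g/mol.
n(CaCl2) = 79.37 / 110.98 = 0.71517 mol.
Reaction (1): CaCl2→NaCl ratio 3:6 ⇒ n(NaCl) = 1.4303 mol.
Reaction (2): NaCl→HCl ratio 2:2 ⇒ n(HCl) = 1.4303 mol.
Reaction (3): HCl→H2O ratio 1:1 ⇒ n(H2O) = 1.4303 mol.
Mass of H2O = 1.4303 × 18.016 = 25.769 g.

25.77 g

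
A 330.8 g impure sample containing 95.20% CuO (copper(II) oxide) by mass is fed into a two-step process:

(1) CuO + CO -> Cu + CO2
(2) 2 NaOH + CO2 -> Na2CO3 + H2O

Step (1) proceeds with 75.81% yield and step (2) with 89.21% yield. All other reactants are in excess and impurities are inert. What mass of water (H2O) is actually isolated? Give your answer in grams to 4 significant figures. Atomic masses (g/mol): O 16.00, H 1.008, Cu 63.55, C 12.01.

Pure CuO = 330.8 × 0.9520 = 314.92 g.
M(CuO) = 63.55 + 16.00 = 79.55 g/mol.
M(H2O) = 2(1.008) + 16.00 = 18.016 g/mol.
n(CuO) = 314.92 / 79.55 = 3.9588 mol.
Step 1 (CuO:CO2 = 1:1): theoretical n(CO2) = 3.9588 mol; at 75.81% yield, n(CO2) = 3.0012 mol.
Step 2 (CO2:H2O = 1:1): theoretical n(H2O) = 3.0012 mol, so theoretical mass = 3.0012 × 18.016 = 54.069 g.
At 89.21% yield, actual mass of H2O = 54.069 × 0.8921 = 48.235 g.

48.23 g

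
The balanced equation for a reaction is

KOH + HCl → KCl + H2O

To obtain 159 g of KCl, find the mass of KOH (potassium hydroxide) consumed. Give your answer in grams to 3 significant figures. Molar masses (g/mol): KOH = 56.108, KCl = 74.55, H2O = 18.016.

n(KCl) = 159.0 g / 74.55 g/mol = 2.133 mol.
From the equation the KCl:KOH mole ratio is 1:1, so n(KOH) = 2.133 × 1/1 = 2.133 mol.
Mass of KOH = 2.133 mol × 56.108 g/mol = 119.7 g.

120 g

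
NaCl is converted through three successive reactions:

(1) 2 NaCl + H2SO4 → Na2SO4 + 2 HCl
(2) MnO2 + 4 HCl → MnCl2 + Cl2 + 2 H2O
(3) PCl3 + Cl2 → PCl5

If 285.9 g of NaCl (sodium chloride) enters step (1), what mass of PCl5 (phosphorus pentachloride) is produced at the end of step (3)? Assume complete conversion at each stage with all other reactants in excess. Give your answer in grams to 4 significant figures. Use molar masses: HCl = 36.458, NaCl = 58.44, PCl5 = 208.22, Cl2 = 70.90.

254.7 g

n(NaCl) = 285.9 / 58.44 = 4.8922 mol.
Reaction (1): NaCl→HCl ratio 2:2 ⇒ n(HCl) = 4.8922 mol.
Reaction (2): HCl→Cl2 ratio 4:1 ⇒ n(Cl2) = 1.2230 mol.
Reaction (3): Cl2→PCl5 ratio 1:1 ⇒ n(PCl5) = 1.2230 mol.
Mass of PCl5 = 1.2230 × 208.22 = 254.66 g.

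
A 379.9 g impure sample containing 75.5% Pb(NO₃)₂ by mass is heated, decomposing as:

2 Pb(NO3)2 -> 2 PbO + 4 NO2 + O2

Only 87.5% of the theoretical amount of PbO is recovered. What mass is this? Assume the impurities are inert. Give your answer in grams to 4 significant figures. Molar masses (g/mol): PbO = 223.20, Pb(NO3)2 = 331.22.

Pure Pb(NO3)2 available = 379.9 g × 0.755 = 286.82 g.
n(Pb(NO3)2) = 286.82 g / 331.22 g/mol = 0.86596 mol.
From the equation the Pb(NO3)2:PbO mole ratio is 2:2, so n(PbO) = 0.86596 × 2/2 = 0.86596 mol.
Mass of PbO = 0.86596 mol × 223.20 g/mol = 193.28 g.
Actual mass collected = 193.28 g × 0.875 = 169.12 g.

169.1 g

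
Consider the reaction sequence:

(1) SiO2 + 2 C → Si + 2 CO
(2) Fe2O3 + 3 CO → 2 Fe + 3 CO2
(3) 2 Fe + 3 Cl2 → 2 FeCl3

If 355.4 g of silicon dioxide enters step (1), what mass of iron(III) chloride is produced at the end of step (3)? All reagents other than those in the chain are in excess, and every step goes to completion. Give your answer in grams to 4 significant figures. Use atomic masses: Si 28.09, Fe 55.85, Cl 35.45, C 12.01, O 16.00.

M(SiO2) = 28.09 + 2(16.00) = 60.09 g/mol.
M(FeCl3) = 55.85 + 3(35.45) = 162.20 g/mol.
n(SiO2) = 355.4 / 60.09 = 5.9145 mol.
Reaction (1): SiO2→CO ratio 1:2 ⇒ n(CO) = 11.829 mol.
Reaction (2): CO→Fe ratio 3:2 ⇒ n(Fe) = 7.8859 mol.
Reaction (3): Fe→FeCl3 ratio 2:2 ⇒ n(FeCl3) = 7.8859 mol.
Mass of FeCl3 = 7.8859 × 162.20 = 1279.1 g.

1279 g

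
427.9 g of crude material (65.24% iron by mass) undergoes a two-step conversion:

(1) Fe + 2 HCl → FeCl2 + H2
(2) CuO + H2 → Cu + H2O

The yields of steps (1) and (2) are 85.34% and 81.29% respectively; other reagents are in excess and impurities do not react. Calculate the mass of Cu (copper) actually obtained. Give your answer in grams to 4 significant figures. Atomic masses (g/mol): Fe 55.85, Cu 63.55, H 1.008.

220.4 g

Pure Fe = 427.9 × 0.6524 = 279.16 g.
M(Fe) = 55.85 g/mol.
M(Cu) = 63.55 g/mol.
n(Fe) = 279.16 / 55.85 = 4.9984 mol.
Step 1 (Fe:H2 = 1:1): theoretical n(H2) = 4.9984 mol; at 85.34% yield, n(H2) = 4.2657 mol.
Step 2 (H2:Cu = 1:1): theoretical n(Cu) = 4.2657 mol, so theoretical mass = 4.2657 × 63.55 = 271.08 g.
At 81.29% yield, actual mass of Cu = 271.08 × 0.8129 = 220.36 g.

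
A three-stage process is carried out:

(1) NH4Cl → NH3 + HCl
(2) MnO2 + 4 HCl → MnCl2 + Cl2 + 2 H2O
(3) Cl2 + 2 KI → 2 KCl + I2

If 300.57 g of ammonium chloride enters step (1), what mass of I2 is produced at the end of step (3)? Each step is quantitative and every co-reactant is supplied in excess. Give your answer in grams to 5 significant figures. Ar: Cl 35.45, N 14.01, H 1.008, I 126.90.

M(NH4Cl) = 14.01 + 4(1.008) + 35.45 = 53.492 g/mol.
M(I2) = 2(126.90) = 253.80 g/mol.
n(NH4Cl) = 300.57 / 53.492 = 5.61897 mol.
Reaction (1): NH4Cl→HCl ratio 1:1 ⇒ n(HCl) = 5.61897 mol.
Reaction (2): HCl→Cl2 ratio 4:1 ⇒ n(Cl2) = 1.40474 mol.
Reaction (3): Cl2→I2 ratio 1:1 ⇒ n(I2) = 1.40474 mol.
Mass of I2 = 1.40474 × 253.80 = 356.524 g.

356.52 g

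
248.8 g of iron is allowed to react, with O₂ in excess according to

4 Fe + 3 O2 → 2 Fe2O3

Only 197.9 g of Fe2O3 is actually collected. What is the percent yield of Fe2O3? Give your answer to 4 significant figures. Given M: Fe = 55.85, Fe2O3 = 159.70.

55.63 %

n(Fe) = 248.80 g / 55.85 g/mol = 4.4548 mol.
From the equation the Fe:Fe2O3 mole ratio is 4:2, so n(Fe2O3) = 4.4548 × 2/4 = 2.2274 mol.
Mass of Fe2O3 = 2.2274 mol × 159.70 g/mol = 355.71 g.
This is the theoretical yield. Percent yield = 197.9 g / 355.71 g × 100% = 55.634%.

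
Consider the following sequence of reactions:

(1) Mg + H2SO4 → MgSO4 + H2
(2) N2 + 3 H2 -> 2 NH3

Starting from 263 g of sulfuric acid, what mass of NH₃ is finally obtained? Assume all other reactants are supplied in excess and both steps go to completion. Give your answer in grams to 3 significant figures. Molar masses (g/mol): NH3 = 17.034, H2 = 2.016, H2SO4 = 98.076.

n(H2SO4) = 263.0 / 98.076 = 2.682 mol.
Step 1 gives a 1:1 ratio of H2SO4 to H2, so n(H2) = 2.682 mol.
In step 2 the H2:NH3 ratio is 3:2, so n(NH3) = 1.788 mol.
Mass of NH3 = 1.788 × 17.034 = 30.45 g.

30.5 g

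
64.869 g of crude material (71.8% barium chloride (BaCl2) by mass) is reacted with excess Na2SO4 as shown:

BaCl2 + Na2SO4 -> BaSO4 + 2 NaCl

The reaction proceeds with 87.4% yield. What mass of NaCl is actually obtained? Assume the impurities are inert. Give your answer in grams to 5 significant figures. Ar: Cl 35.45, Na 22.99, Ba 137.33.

22.849 g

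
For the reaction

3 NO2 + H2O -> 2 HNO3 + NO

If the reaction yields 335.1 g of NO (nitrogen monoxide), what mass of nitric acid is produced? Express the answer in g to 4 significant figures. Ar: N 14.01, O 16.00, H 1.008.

1407 g

M(NO) = 14.01 + 16.00 = 30.01 g/mol.
M(HNO3) = 1.008 + 14.01 + 3(16.00) = 63.018 g/mol.
n(NO) = 335.10 g / 30.01 g/mol = 11.166 mol.
From the equation the NO:HNO3 mole ratio is 1:2, so n(HNO3) = 11.166 × 2/1 = 22.333 mol.
Mass of HNO3 = 22.333 mol × 63.018 g/mol = 1407.4 g.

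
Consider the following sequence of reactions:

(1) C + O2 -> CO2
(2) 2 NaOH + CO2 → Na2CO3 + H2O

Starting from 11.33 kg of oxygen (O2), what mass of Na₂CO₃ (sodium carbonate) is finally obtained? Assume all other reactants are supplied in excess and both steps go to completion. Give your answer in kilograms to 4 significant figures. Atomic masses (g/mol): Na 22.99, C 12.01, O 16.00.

M(O2) = 2(16.00) = 32.00 g/mol.
M(Na2CO3) = 2(22.99) + 12.01 + 3(16.00) = 105.99 g/mol.
11.33 kg = 11330 g.
n(O2) = 11330 / 32.00 = 354.06 mol.
Step 1 gives a 1:1 ratio of O2 to CO2, so n(CO2) = 354.06 mol.
In step 2 the CO2:Na2CO3 ratio is 1:1, so n(Na2CO3) = 354.06 mol.
Mass of Na2CO3 = 354.06 × 105.99 = 37527 g = 37.53 kg.

37.53 kg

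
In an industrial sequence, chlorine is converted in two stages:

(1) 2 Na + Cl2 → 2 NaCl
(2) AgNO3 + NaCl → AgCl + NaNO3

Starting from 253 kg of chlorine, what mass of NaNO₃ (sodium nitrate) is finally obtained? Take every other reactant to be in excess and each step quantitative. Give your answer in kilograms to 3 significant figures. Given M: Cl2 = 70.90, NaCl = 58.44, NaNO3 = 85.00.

253 kg = 253000 g.
n(Cl2) = 253000 / 70.90 = 3568 mol.
Step 1 gives a 1:2 ratio of Cl2 to NaCl, so n(NaCl) = 7137 mol.
In step 2 the NaCl:NaNO3 ratio is 1:1, so n(NaNO3) = 7137 mol.
Mass of NaNO3 = 7137 × 85.00 = 606600 g = 607 kg.

607 kg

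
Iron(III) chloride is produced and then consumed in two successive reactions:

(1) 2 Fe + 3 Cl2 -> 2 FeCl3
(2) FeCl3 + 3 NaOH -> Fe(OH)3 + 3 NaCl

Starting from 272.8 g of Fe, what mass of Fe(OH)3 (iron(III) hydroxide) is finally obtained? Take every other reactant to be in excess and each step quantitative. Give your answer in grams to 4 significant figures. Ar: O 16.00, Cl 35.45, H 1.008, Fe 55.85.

M(Fe) = 55.85 g/mol.
M(Fe(OH)3) = 55.85 + 3(16.00) + 3(1.008) = 106.874 g/mol.
n(Fe) = 272.80 / 55.85 = 4.8845 mol.
Step 1 gives a 2:2 ratio of Fe to FeCl3, so n(FeCl3) = 4.8845 mol.
In step 2 the FeCl3:Fe(OH)3 ratio is 1:1, so n(Fe(OH)3) = 4.8845 mol.
Mass of Fe(OH)3 = 4.8845 × 106.874 = 522.03 g.

522.0 g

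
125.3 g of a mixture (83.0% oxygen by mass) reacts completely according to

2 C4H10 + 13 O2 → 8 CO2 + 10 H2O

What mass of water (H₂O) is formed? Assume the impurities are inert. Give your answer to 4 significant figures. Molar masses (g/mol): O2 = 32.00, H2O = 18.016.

45.04 g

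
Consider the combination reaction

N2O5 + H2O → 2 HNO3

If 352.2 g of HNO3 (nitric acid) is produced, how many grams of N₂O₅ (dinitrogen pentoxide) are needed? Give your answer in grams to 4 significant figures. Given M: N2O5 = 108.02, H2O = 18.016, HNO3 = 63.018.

n(HNO3) = 352.20 g / 63.018 g/mol = 5.5889 mol.
From the equation the HNO3:N2O5 mole ratio is 2:1, so n(N2O5) = 5.5889 × 1/2 = 2.7944 mol.
Mass of N2O5 = 2.7944 mol × 108.02 g/mol = 301.86 g.

301.9 g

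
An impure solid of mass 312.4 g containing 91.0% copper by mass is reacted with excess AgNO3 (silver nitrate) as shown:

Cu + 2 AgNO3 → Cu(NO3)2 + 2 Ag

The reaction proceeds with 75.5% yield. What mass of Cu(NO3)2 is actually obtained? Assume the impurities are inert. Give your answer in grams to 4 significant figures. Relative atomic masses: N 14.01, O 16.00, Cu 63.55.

Pure Cu available = 312.4 g × 0.910 = 284.28 g.
M(Cu) = 63.55 g/mol.
M(Cu(NO3)2) = 63.55 + 2(14.01) + 6(16.00) = 187.57 g/mol.
n(Cu) = 284.28 g / 63.55 g/mol = 4.4734 mol.
From the equation the Cu:Cu(NO3)2 mole ratio is 1:1, so n(Cu(NO3)2) = 4.4734 × 1/1 = 4.4734 mol.
Mass of Cu(NO3)2 = 4.4734 mol × 187.57 g/mol = 839.07 g.
Actual mass collected = 839.07 g × 0.755 = 633.50 g.

633.5 g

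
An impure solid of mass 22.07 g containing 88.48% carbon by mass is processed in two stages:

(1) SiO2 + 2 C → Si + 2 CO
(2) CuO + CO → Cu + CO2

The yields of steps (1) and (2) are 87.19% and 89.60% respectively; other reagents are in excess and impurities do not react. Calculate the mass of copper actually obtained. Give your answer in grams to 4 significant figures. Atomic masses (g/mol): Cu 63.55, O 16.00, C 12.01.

Pure C = 22.07 × 0.8848 = 19.528 g.
M(C) = 12.01 g/mol.
M(Cu) = 63.55 g/mol.
n(C) = 19.528 / 12.01 = 1.6259 mol.
Step 1 (C:CO = 2:2): theoretical n(CO) = 1.6259 mol; at 87.19% yield, n(CO) = 1.4177 mol.
Step 2 (CO:Cu = 1:1): theoretical n(Cu) = 1.4177 mol, so theoretical mass = 1.4177 × 63.55 = 90.092 g.
At 89.60% yield, actual mass of Cu = 90.092 × 0.8960 = 80.723 g.

80.72 g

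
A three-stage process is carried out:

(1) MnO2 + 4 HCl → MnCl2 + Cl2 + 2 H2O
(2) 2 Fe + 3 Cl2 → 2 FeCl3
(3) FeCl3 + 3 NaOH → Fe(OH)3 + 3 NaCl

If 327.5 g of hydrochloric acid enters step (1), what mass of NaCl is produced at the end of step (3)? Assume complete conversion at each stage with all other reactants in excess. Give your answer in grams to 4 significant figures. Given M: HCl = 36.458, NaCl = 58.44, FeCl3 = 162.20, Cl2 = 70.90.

262.5 g

n(HCl) = 327.5 / 36.458 = 8.9829 mol.
Reaction (1): HCl→Cl2 ratio 4:1 ⇒ n(Cl2) = 2.2457 mol.
Reaction (2): Cl2→FeCl3 ratio 3:2 ⇒ n(FeCl3) = 1.4972 mol.
Reaction (3): FeCl3→NaCl ratio 1:3 ⇒ n(NaCl) = 4.4915 mol.
Mass of NaCl = 4.4915 × 58.44 = 262.48 g.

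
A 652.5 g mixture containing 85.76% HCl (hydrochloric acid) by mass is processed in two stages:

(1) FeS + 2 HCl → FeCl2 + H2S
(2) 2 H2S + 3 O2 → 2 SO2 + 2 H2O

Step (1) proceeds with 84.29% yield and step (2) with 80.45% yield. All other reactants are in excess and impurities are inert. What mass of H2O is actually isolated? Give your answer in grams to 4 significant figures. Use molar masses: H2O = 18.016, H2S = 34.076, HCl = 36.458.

Pure HCl = 652.5 × 0.8576 = 559.58 g.
n(HCl) = 559.58 / 36.458 = 15.349 mol.
Step 1 (HCl:H2S = 2:1): theoretical n(H2S) = 7.6744 mol; at 84.29% yield, n(H2S) = 6.4687 mol.
Step 2 (H2S:H2O = 2:2): theoretical n(H2O) = 6.4687 mol, so theoretical mass = 6.4687 × 18.016 = 116.54 g.
At 80.45% yield, actual mass of H2O = 116.54 × 0.8045 = 93.757 g.

93.76 g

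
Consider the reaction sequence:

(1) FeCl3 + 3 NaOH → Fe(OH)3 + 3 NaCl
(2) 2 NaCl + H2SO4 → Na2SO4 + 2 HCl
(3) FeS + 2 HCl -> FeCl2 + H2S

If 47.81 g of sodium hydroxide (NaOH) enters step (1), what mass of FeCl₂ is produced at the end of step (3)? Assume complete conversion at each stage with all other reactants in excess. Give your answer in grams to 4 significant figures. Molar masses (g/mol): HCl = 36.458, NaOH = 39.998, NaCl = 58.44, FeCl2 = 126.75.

75.75 g

n(NaOH) = 47.81 / 39.998 = 1.1953 mol.
Reaction (1): NaOH→NaCl ratio 3:3 ⇒ n(NaCl) = 1.1953 mol.
Reaction (2): NaCl→HCl ratio 2:2 ⇒ n(HCl) = 1.1953 mol.
Reaction (3): HCl→FeCl2 ratio 2:1 ⇒ n(FeCl2) = 0.59765 mol.
Mass of FeCl2 = 0.59765 × 126.75 = 75.753 g.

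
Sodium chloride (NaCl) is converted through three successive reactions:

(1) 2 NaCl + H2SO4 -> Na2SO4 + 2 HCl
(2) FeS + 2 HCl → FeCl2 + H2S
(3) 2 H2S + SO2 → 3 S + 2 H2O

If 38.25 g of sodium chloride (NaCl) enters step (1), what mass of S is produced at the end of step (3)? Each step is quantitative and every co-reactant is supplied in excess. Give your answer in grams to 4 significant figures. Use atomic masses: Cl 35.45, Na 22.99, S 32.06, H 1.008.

15.74 g

M(NaCl) = 22.99 + 35.45 = 58.44 g/mol.
M(S) = 32.06 g/mol.
n(NaCl) = 38.25 / 58.44 = 0.65452 mol.
Reaction (1): NaCl→HCl ratio 2:2 ⇒ n(HCl) = 0.65452 mol.
Reaction (2): HCl→H2S ratio 2:1 ⇒ n(H2S) = 0.32726 mol.
Reaction (3): H2S→S ratio 2:3 ⇒ n(S) = 0.49089 mol.
Mass of S = 0.49089 × 32.06 = 15.738 g.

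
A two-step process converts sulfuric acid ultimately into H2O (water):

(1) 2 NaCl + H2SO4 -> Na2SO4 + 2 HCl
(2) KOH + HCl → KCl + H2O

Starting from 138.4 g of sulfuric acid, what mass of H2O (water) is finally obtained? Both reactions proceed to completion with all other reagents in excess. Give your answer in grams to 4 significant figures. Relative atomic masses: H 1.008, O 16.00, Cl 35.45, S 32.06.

50.85 g

M(H2SO4) = 2(1.008) + 32.06 + 4(16.00) = 98.076 g/mol.
M(H2O) = 2(1.008) + 16.00 = 18.016 g/mol.
n(H2SO4) = 138.40 / 98.076 = 1.4112 mol.
Step 1 gives a 1:2 ratio of H2SO4 to HCl, so n(HCl) = 2.8223 mol.
In step 2 the HCl:H2O ratio is 1:1, so n(H2O) = 2.8223 mol.
Mass of H2O = 2.8223 × 18.016 = 50.847 g.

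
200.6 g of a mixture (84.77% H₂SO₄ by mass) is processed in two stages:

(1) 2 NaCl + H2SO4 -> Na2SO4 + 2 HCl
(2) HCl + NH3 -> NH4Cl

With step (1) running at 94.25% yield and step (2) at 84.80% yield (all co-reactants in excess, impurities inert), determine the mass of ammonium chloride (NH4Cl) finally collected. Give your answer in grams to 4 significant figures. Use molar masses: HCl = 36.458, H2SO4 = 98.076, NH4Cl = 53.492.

Pure H2SO4 = 200.6 × 0.8477 = 170.05 g.
n(H2SO4) = 170.05 / 98.076 = 1.7338 mol.
Step 1 (H2SO4:HCl = 1:2): theoretical n(HCl) = 3.4677 mol; at 94.25% yield, n(HCl) = 3.2683 mol.
Step 2 (HCl:NH4Cl = 1:1): theoretical n(NH4Cl) = 3.2683 mol, so theoretical mass = 3.2683 × 53.492 = 174.83 g.
At 84.80% yield, actual mass of NH4Cl = 174.83 × 0.8480 = 148.25 g.

148.3 g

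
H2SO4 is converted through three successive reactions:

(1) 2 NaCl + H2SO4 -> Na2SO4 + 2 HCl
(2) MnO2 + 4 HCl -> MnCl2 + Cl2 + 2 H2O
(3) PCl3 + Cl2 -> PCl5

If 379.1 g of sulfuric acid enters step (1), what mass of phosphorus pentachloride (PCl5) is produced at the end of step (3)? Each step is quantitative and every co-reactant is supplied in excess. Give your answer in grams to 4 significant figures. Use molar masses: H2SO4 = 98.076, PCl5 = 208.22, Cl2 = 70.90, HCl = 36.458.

402.4 g

n(H2SO4) = 379.1 / 98.076 = 3.8654 mol.
Reaction (1): H2SO4→HCl ratio 1:2 ⇒ n(HCl) = 7.7307 mol.
Reaction (2): HCl→Cl2 ratio 4:1 ⇒ n(Cl2) = 1.9327 mol.
Reaction (3): Cl2→PCl5 ratio 1:1 ⇒ n(PCl5) = 1.9327 mol.
Mass of PCl5 = 1.9327 × 208.22 = 402.42 g.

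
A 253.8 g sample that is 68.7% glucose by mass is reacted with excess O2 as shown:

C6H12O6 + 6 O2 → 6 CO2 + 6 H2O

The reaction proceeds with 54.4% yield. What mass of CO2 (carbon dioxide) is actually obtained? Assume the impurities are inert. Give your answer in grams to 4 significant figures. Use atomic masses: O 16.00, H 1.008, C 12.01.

Pure C6H12O6 available = 253.8 g × 0.687 = 174.36 g.
M(C6H12O6) = 6(12.01) + 12(1.008) + 6(16.00) = 180.156 g/mol.
M(CO2) = 12.01 + 2(16.00) = 44.01 g/mol.
n(C6H12O6) = 174.36 g / 180.156 g/mol = 0.96783 mol.
From the equation the C6H12O6:CO2 mole ratio is 1:6, so n(CO2) = 0.96783 × 6/1 = 5.8070 mol.
Mass of CO2 = 5.8070 mol × 44.01 g/mol = 255.57 g.
Actual mass collected = 255.57 g × 0.544 = 139.03 g.

139.0 g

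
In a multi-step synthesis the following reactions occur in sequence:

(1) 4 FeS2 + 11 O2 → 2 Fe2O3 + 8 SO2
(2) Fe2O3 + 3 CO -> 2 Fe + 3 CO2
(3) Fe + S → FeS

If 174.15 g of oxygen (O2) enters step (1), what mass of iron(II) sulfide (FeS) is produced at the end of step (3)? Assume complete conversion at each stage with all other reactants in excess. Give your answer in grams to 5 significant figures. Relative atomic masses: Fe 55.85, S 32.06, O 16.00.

M(O2) = 2(16.00) = 32.00 g/mol.
M(FeS) = 55.85 + 32.06 = 87.91 g/mol.
n(O2) = 174.15 / 32.00 = 5.44219 mol.
Reaction (1): O2→Fe2O3 ratio 11:2 ⇒ n(Fe2O3) = 0.989489 mol.
Reaction (2): Fe2O3→Fe ratio 1:2 ⇒ n(Fe) = 1.97898 mol.
Reaction (3): Fe→FeS ratio 1:1 ⇒ n(FeS) = 1.97898 mol.
Mass of FeS = 1.97898 × 87.91 = 173.972 g.

173.97 g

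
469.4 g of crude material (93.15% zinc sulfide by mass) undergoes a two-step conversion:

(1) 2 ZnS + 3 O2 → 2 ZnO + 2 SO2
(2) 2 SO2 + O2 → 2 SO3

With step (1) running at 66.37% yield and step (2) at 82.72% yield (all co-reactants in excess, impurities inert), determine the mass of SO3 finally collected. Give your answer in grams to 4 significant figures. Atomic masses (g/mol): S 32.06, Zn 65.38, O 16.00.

Pure ZnS = 469.4 × 0.9315 = 437.25 g.
M(ZnS) = 65.38 + 32.06 = 97.44 g/mol.
M(SO3) = 32.06 + 3(16.00) = 80.06 g/mol.
n(ZnS) = 437.25 / 97.44 = 4.4873 mol.
Step 1 (ZnS:SO2 = 2:2): theoretical n(SO2) = 4.4873 mol; at 66.37% yield, n(SO2) = 2.9782 mol.
Step 2 (SO2:SO3 = 2:2): theoretical n(SO3) = 2.9782 mol, so theoretical mass = 2.9782 × 80.06 = 238.44 g.
At 82.72% yield, actual mass of SO3 = 238.44 × 0.8272 = 197.24 g.

197.2 g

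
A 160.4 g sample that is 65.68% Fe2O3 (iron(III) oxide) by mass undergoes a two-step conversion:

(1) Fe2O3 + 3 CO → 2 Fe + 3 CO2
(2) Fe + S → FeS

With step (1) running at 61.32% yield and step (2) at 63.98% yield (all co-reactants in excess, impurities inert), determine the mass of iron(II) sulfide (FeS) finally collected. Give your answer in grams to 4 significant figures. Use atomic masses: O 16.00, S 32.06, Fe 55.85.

45.50 g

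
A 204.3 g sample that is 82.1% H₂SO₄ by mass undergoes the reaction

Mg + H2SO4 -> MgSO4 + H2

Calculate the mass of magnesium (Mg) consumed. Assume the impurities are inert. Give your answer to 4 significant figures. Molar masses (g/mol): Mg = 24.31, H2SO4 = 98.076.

41.58 g

Mass of pure H2SO4 = 204.3 g × 0.821 = 167.73 g.
n(H2SO4) = 167.73 g / 98.076 g/mol = 1.7102 mol.
From the equation the H2SO4:Mg mole ratio is 1:1, so n(Mg) = 1.7102 × 1/1 = 1.7102 mol.
Mass of Mg = 1.7102 mol × 24.31 g/mol = 41.575 g.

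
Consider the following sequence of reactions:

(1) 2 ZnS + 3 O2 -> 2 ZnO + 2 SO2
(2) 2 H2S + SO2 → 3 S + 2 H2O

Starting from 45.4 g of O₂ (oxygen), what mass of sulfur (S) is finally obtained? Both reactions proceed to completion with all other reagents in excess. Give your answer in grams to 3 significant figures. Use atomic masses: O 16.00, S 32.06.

M(O2) = 2(16.00) = 32.00 g/mol.
M(S) = 32.06 g/mol.
n(O2) = 45.40 / 32.00 = 1.419 mol.
Step 1 gives a 3:2 ratio of O2 to SO2, so n(SO2) = 0.9458 mol.
In step 2 the SO2:S ratio is 1:3, so n(S) = 2.837 mol.
Mass of S = 2.837 × 32.06 = 90.97 g.

91.0 g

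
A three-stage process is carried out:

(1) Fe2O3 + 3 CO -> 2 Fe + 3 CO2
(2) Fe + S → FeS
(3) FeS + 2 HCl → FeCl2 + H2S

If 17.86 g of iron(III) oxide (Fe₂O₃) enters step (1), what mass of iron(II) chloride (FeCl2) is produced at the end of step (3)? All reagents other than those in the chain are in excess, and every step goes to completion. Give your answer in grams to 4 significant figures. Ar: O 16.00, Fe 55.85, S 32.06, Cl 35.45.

28.35 g

M(Fe2O3) = 2(55.85) + 3(16.00) = 159.70 g/mol.
M(FeCl2) = 55.85 + 2(35.45) = 126.75 g/mol.
n(Fe2O3) = 17.86 / 159.70 = 0.11183 mol.
Reaction (1): Fe2O3→Fe ratio 1:2 ⇒ n(Fe) = 0.22367 mol.
Reaction (2): Fe→FeS ratio 1:1 ⇒ n(FeS) = 0.22367 mol.
Reaction (3): FeS→FeCl2 ratio 1:1 ⇒ n(FeCl2) = 0.22367 mol.
Mass of FeCl2 = 0.22367 × 126.75 = 28.350 g.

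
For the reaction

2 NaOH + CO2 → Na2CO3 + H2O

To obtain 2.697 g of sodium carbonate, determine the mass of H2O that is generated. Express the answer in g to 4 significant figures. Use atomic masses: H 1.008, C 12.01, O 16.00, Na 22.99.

0.4584 g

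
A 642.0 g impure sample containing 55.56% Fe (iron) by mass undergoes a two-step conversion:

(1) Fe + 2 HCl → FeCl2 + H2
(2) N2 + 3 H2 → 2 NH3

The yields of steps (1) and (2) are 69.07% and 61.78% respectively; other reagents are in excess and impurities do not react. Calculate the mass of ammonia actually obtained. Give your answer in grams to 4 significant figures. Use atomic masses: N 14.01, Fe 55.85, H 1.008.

30.95 g

Pure Fe = 642.0 × 0.5556 = 356.70 g.
M(Fe) = 55.85 g/mol.
M(NH3) = 14.01 + 3(1.008) = 17.034 g/mol.
n(Fe) = 356.70 / 55.85 = 6.3867 mol.
Step 1 (Fe:H2 = 1:1): theoretical n(H2) = 6.3867 mol; at 69.07% yield, n(H2) = 4.4113 mol.
Step 2 (H2:NH3 = 3:2): theoretical n(NH3) = 2.9408 mol, so theoretical mass = 2.9408 × 17.034 = 50.094 g.
At 61.78% yield, actual mass of NH3 = 50.094 × 0.6178 = 30.948 g.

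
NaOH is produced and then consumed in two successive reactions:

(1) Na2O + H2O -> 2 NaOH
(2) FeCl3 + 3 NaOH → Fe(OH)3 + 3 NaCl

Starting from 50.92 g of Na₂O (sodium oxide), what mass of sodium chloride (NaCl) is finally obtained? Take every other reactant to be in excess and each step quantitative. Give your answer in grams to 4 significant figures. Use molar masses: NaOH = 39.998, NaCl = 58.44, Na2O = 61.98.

96.02 g

n(Na2O) = 50.920 / 61.98 = 0.82156 mol.
Step 1 gives a 1:2 ratio of Na2O to NaOH, so n(NaOH) = 1.6431 mol.
In step 2 the NaOH:NaCl ratio is 3:3, so n(NaCl) = 1.6431 mol.
Mass of NaCl = 1.6431 × 58.44 = 96.023 g.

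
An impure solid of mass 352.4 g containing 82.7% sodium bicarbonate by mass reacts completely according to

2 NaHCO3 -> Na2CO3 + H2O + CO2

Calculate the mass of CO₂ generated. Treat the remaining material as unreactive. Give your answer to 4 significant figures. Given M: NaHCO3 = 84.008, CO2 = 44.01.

76.34 g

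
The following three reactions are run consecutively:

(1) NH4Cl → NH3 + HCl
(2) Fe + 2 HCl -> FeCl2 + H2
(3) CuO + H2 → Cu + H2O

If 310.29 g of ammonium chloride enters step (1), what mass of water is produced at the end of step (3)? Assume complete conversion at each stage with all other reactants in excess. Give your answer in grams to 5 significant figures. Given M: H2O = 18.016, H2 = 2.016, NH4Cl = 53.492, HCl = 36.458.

52.253 g

n(NH4Cl) = 310.29 / 53.492 = 5.80068 mol.
Reaction (1): NH4Cl→HCl ratio 1:1 ⇒ n(HCl) = 5.80068 mol.
Reaction (2): HCl→H2 ratio 2:1 ⇒ n(H2) = 2.90034 mol.
Reaction (3): H2→H2O ratio 1:1 ⇒ n(H2O) = 2.90034 mol.
Mass of H2O = 2.90034 × 18.016 = 52.2525 g.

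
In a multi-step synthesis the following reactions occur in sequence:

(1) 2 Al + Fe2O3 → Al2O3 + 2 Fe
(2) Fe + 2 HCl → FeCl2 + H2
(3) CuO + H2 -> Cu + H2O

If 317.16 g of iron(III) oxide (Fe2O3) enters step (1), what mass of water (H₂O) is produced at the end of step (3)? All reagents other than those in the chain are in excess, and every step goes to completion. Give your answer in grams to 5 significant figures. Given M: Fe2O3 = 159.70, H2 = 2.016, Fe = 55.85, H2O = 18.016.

71.559 g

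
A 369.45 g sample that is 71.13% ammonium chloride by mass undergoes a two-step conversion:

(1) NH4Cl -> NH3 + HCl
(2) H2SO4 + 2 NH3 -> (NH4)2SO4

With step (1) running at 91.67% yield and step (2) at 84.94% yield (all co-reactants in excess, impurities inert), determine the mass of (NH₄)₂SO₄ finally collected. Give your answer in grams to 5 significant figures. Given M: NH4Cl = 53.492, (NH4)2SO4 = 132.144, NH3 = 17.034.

252.74 g

Pure NH4Cl = 369.45 × 0.7113 = 262.790 g.
n(NH4Cl) = 262.790 / 53.492 = 4.91269 mol.
Step 1 (NH4Cl:NH3 = 1:1): theoretical n(NH3) = 4.91269 mol; at 91.67% yield, n(NH3) = 4.50347 mol.
Step 2 (NH3:(NH4)2SO4 = 2:1): theoretical n((NH4)2SO4) = 2.25173 mol, so theoretical mass = 2.25173 × 132.144 = 297.553 g.
At 84.94% yield, actual mass of (NH4)2SO4 = 297.553 × 0.8494 = 252.742 g.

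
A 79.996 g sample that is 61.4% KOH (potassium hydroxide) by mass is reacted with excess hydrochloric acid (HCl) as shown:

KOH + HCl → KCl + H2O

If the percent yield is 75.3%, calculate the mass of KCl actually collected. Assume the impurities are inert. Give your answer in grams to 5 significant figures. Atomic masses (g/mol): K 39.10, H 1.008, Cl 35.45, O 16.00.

49.142 g

Pure KOH available = 79.996 g × 0.614 = 49.1175 g.
M(KOH) = 39.10 + 16.00 + 1.008 = 56.108 g/mol.
M(KCl) = 39.10 + 35.45 = 74.55 g/mol.
n(KOH) = 49.1175 g / 56.108 g/mol = 0.875411 mol.
From the equation the KOH:KCl mole ratio is 1:1, so n(KCl) = 0.875411 × 1/1 = 0.875411 mol.
Mass of KCl = 0.875411 mol × 74.55 g/mol = 65.2619 g.
Actual mass collected = 65.2619 g × 0.753 = 49.1422 g.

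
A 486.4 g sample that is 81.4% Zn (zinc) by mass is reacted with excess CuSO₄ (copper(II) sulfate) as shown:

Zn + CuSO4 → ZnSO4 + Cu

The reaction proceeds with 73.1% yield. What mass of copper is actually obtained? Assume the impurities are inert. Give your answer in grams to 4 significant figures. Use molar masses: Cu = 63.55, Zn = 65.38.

281.3 g

Pure Zn available = 486.4 g × 0.814 = 395.93 g.
n(Zn) = 395.93 g / 65.38 g/mol = 6.0558 mol.
From the equation the Zn:Cu mole ratio is 1:1, so n(Cu) = 6.0558 × 1/1 = 6.0558 mol.
Mass of Cu = 6.0558 mol × 63.55 g/mol = 384.85 g.
Actual mass collected = 384.85 g × 0.731 = 281.32 g.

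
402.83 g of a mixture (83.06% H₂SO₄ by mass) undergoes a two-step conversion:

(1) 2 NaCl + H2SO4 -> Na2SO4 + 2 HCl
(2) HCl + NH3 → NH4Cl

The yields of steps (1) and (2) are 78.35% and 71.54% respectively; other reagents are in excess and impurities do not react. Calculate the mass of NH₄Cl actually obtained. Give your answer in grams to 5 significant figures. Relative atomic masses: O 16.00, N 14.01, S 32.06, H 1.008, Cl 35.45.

Pure H2SO4 = 402.83 × 0.8306 = 334.591 g.
M(H2SO4) = 2(1.008) + 32.06 + 4(16.00) = 98.076 g/mol.
M(NH4Cl) = 14.01 + 4(1.008) + 35.45 = 53.492 g/mol.
n(H2SO4) = 334.591 / 98.076 = 3.41154 mol.
Step 1 (H2SO4:HCl = 1:2): theoretical n(HCl) = 6.82309 mol; at 78.35% yield, n(HCl) = 5.34589 mol.
Step 2 (HCl:NH4Cl = 1:1): theoretical n(NH4Cl) = 5.34589 mol, so theoretical mass = 5.34589 × 53.492 = 285.962 g.
At 71.54% yield, actual mass of NH4Cl = 285.962 × 0.7154 = 204.577 g.

204.58 g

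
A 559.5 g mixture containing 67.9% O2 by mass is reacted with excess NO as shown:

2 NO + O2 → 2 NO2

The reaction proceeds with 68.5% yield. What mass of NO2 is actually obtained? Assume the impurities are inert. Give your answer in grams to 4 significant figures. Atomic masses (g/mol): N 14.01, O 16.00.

Pure O2 available = 559.5 g × 0.679 = 379.90 g.
M(O2) = 2(16.00) = 32.00 g/mol.
M(NO2) = 14.01 + 2(16.00) = 46.01 g/mol.
n(O2) = 379.90 g / 32.00 g/mol = 11.872 mol.
From the equation the O2:NO2 mole ratio is 1:2, so n(NO2) = 11.872 × 2/1 = 23.744 mol.
Mass of NO2 = 23.744 mol × 46.01 g/mol = 1092.5 g.
Actual mass collected = 1092.5 g × 0.685 = 748.33 g.

748.3 g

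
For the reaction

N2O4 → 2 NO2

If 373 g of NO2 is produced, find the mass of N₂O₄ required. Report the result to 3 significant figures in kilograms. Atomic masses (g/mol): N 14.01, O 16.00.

M(NO2) = 14.01 + 2(16.00) = 46.01 g/mol.
M(N2O4) = 2(14.01) + 4(16.00) = 92.02 g/mol.
n(NO2) = 373.0 g / 46.01 g/mol = 8.107 mol.
From the equation the NO2:N2O4 mole ratio is 2:1, so n(N2O4) = 8.107 × 1/2 = 4.053 mol.
Mass of N2O4 = 4.053 mol × 92.02 g/mol = 373.0 g.
Converting to kg: 373.0 g = 0.373 kg.

0.373 kg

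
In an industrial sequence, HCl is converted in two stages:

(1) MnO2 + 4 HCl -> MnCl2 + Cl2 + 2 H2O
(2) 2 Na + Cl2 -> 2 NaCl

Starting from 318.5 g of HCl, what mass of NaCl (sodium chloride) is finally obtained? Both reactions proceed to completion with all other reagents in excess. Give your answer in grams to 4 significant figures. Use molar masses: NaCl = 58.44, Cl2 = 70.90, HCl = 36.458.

255.3 g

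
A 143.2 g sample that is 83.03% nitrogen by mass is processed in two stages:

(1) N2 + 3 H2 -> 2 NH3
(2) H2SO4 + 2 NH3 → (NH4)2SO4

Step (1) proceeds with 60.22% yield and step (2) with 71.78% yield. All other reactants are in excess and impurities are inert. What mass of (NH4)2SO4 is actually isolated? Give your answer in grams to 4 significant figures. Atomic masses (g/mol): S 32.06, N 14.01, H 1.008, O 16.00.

242.4 g

Pure N2 = 143.2 × 0.8303 = 118.90 g.
M(N2) = 2(14.01) = 28.02 g/mol.
M((NH4)2SO4) = 2(14.01) + 8(1.008) + 32.06 + 4(16.00) = 132.144 g/mol.
n(N2) = 118.90 / 28.02 = 4.2434 mol.
Step 1 (N2:NH3 = 1:2): theoretical n(NH3) = 8.4867 mol; at 60.22% yield, n(NH3) = 5.1107 mol.
Step 2 (NH3:(NH4)2SO4 = 2:1): theoretical n((NH4)2SO4) = 2.5554 mol, so theoretical mass = 2.5554 × 132.144 = 337.67 g.
At 71.78% yield, actual mass of (NH4)2SO4 = 337.67 × 0.7178 = 242.38 g.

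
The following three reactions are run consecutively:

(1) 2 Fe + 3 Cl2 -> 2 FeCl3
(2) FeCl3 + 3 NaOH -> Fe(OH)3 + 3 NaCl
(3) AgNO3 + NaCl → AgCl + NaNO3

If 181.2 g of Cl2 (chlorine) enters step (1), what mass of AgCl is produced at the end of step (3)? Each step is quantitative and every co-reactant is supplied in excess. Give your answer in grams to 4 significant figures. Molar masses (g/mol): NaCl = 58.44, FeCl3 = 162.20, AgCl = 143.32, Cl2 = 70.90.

n(Cl2) = 181.2 / 70.90 = 2.5557 mol.
Reaction (1): Cl2→FeCl3 ratio 3:2 ⇒ n(FeCl3) = 1.7038 mol.
Reaction (2): FeCl3→NaCl ratio 1:3 ⇒ n(NaCl) = 5.1114 mol.
Reaction (3): NaCl→AgCl ratio 1:1 ⇒ n(AgCl) = 5.1114 mol.
Mass of AgCl = 5.1114 × 143.32 = 732.57 g.

732.6 g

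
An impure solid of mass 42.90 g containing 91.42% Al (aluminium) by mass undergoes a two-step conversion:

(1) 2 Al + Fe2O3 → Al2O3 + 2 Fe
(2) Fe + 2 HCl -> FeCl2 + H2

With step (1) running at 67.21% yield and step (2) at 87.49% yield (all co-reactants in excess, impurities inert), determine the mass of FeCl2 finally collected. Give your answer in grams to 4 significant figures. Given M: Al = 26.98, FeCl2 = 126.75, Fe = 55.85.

Pure Al = 42.90 × 0.9142 = 39.219 g.
n(Al) = 39.219 / 26.98 = 1.4536 mol.
Step 1 (Al:Fe = 2:2): theoretical n(Fe) = 1.4536 mol; at 67.21% yield, n(Fe) = 0.97699 mol.
Step 2 (Fe:FeCl2 = 1:1): theoretical n(FeCl2) = 0.97699 mol, so theoretical mass = 0.97699 × 126.75 = 123.83 g.
At 87.49% yield, actual mass of FeCl2 = 123.83 × 0.8749 = 108.34 g.

108.3 g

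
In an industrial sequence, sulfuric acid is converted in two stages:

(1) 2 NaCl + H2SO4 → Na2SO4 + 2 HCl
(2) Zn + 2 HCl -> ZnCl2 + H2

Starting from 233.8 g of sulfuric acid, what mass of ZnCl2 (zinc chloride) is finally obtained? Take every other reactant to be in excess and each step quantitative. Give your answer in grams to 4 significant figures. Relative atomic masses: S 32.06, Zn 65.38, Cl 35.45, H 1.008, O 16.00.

324.9 g

M(H2SO4) = 2(1.008) + 32.06 + 4(16.00) = 98.076 g/mol.
M(ZnCl2) = 65.38 + 2(35.45) = 136.28 g/mol.
n(H2SO4) = 233.80 / 98.076 = 2.3839 mol.
Step 1 gives a 1:2 ratio of H2SO4 to HCl, so n(HCl) = 4.7677 mol.
In step 2 the HCl:ZnCl2 ratio is 2:1, so n(ZnCl2) = 2.3839 mol.
Mass of ZnCl2 = 2.3839 × 136.28 = 324.87 g.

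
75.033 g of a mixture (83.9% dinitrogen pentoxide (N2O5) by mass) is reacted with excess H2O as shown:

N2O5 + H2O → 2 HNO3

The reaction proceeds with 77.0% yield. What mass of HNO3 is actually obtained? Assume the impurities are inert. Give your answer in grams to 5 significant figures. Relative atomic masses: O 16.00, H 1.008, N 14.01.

Pure N2O5 available = 75.033 g × 0.839 = 62.9527 g.
M(N2O5) = 2(14.01) + 5(16.00) = 108.02 g/mol.
M(HNO3) = 1.008 + 14.01 + 3(16.00) = 63.018 g/mol.
n(N2O5) = 62.9527 g / 108.02 g/mol = 0.582787 mol.
From the equation the N2O5:HNO3 mole ratio is 1:2, so n(HNO3) = 0.582787 × 2/1 = 1.16557 mol.
Mass of HNO3 = 1.16557 mol × 63.018 g/mol = 73.4522 g.
Actual mass collected = 73.4522 g × 0.770 = 56.5582 g.

56.558 g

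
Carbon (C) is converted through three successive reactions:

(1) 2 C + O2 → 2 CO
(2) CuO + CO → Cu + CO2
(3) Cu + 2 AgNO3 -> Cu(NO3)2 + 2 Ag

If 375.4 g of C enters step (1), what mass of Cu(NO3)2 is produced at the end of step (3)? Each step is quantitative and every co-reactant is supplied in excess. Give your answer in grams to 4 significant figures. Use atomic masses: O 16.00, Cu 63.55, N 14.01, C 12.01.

5863 g

M(C) = 12.01 g/mol.
M(Cu(NO3)2) = 63.55 + 2(14.01) + 6(16.00) = 187.57 g/mol.
n(C) = 375.4 / 12.01 = 31.257 mol.
Reaction (1): C→CO ratio 2:2 ⇒ n(CO) = 31.257 mol.
Reaction (2): CO→Cu ratio 1:1 ⇒ n(Cu) = 31.257 mol.
Reaction (3): Cu→Cu(NO3)2 ratio 1:1 ⇒ n(Cu(NO3)2) = 31.257 mol.
Mass of Cu(NO3)2 = 31.257 × 187.57 = 5862.9 g.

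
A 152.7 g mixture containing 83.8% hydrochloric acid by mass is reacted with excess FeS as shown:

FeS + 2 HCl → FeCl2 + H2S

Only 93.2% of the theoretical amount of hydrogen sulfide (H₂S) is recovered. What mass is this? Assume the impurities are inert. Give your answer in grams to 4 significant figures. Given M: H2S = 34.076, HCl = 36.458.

55.73 g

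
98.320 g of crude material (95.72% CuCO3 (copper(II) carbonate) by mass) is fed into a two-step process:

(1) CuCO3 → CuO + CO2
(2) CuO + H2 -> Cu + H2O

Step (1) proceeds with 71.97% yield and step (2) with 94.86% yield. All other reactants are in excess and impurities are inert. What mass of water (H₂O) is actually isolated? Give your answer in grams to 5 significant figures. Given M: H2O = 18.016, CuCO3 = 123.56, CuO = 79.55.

9.3683 g

Pure CuCO3 = 98.320 × 0.9572 = 94.1119 g.
n(CuCO3) = 94.1119 / 123.56 = 0.761670 mol.
Step 1 (CuCO3:CuO = 1:1): theoretical n(CuO) = 0.761670 mol; at 71.97% yield, n(CuO) = 0.548174 mol.
Step 2 (CuO:H2O = 1:1): theoretical n(H2O) = 0.548174 mol, so theoretical mass = 0.548174 × 18.016 = 9.87590 g.
At 94.86% yield, actual mass of H2O = 9.87590 × 0.9486 = 9.36828 g.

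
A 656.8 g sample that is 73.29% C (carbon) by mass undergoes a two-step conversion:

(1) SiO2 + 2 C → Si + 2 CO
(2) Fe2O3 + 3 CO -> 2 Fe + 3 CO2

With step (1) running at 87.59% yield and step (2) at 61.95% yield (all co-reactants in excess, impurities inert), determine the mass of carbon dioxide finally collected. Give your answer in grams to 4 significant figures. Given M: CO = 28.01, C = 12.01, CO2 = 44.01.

Pure C = 656.8 × 0.7329 = 481.37 g.
n(C) = 481.37 / 12.01 = 40.081 mol.
Step 1 (C:CO = 2:2): theoretical n(CO) = 40.081 mol; at 87.59% yield, n(CO) = 35.107 mol.
Step 2 (CO:CO2 = 3:3): theoretical n(CO2) = 35.107 mol, so theoretical mass = 35.107 × 44.01 = 1545.0 g.
At 61.95% yield, actual mass of CO2 = 1545.0 × 0.6195 = 957.15 g.

957.2 g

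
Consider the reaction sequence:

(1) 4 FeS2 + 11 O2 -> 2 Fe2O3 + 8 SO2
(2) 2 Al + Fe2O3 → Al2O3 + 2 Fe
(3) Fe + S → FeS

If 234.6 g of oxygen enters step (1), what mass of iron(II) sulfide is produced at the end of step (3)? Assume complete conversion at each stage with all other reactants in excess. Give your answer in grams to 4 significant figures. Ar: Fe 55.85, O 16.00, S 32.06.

M(O2) = 2(16.00) = 32.00 g/mol.
M(FeS) = 55.85 + 32.06 = 87.91 g/mol.
n(O2) = 234.6 / 32.00 = 7.3312 mol.
Reaction (1): O2→Fe2O3 ratio 11:2 ⇒ n(Fe2O3) = 1.3330 mol.
Reaction (2): Fe2O3→Fe ratio 1:2 ⇒ n(Fe) = 2.6659 mol.
Reaction (3): Fe→FeS ratio 1:1 ⇒ n(FeS) = 2.6659 mol.
Mass of FeS = 2.6659 × 87.91 = 234.36 g.

234.4 g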